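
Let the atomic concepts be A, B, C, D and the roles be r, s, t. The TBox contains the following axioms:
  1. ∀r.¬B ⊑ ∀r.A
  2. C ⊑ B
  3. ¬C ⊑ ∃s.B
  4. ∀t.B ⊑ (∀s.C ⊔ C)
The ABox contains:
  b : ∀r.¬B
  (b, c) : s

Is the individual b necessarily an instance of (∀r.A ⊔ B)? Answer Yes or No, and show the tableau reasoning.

Yes

1. b : (∀r.A ⊔ B)?  L(b) = {∀r.¬B} ∪ {(∃r.¬A ⊓ ¬B)}
   clash {B, ¬B} at b — b ∈ (∀r.A ⊔ B)
2. Hence b : (∀r.A ⊔ B): entailed.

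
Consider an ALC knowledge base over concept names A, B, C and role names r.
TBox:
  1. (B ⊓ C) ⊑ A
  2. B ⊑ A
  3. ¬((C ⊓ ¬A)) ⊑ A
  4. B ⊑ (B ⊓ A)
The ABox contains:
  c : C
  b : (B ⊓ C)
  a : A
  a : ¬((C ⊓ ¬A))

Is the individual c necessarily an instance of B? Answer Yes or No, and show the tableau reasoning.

1. c : B?  L(c) = {C} ∪ {¬B}
   open: L(c) ⊇ {C, ¬A, ¬B} — c ∉ B possible
2. Hence c : B: not entailed.

No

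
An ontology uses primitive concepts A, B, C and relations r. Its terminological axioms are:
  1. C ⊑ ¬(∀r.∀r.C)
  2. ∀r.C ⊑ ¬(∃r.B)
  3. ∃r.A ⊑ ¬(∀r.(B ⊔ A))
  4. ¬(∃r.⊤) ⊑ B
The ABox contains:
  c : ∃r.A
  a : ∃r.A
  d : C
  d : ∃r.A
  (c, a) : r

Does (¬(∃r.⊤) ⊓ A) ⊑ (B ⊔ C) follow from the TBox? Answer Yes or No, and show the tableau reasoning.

Yes

1. (¬(∃r.⊤) ⊓ A) ⊑ (B ⊔ C)  ⇔  ((∀r.⊥ ⊓ A) ⊓ (¬B ⊓ ¬C)) unsat w.r.t. T
   all branches close; clash {B, ¬B} at x₀
2. Hence (¬(∃r.⊤) ⊓ A) ⊑ (B ⊔ C): entailed.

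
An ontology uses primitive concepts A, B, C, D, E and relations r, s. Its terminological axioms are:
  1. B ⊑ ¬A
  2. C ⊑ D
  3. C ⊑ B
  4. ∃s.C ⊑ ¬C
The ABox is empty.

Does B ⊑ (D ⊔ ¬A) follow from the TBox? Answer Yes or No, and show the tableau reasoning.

Yes

1. B ⊑ (D ⊔ ¬A)  ⇔  (B ⊓ (¬D ⊓ A)) unsat w.r.t. T
   all branches close; clash {A, ¬A} at x₀
2. Hence B ⊑ (D ⊔ ¬A): entailed.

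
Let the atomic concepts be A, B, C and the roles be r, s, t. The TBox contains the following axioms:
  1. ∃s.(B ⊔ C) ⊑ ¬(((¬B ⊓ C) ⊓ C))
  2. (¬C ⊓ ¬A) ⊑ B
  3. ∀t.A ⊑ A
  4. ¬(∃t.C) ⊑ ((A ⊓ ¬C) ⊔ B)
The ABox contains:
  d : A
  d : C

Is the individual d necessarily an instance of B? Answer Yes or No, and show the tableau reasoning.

1. d : B?  L(d) = {A, C} ∪ {¬B}
   open: L(d) ⊇ {A, C, ¬B, ∀s.(¬B ⊓ ¬C), ∃t.C} (+ ∃-successors) — d ∉ B possible
2. Hence d : B: not entailed.

No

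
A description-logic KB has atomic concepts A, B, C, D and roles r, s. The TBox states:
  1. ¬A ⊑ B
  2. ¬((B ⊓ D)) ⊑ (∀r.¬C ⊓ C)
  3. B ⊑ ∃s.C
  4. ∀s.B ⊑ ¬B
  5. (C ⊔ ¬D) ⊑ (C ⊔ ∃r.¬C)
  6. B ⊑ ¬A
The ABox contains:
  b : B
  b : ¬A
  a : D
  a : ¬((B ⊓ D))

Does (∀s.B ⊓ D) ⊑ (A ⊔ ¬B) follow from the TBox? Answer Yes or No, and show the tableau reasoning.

Yes

1. (∀s.B ⊓ D) ⊑ (A ⊔ ¬B)  ⇔  ((∀s.B ⊓ D) ⊓ (¬A ⊓ B)) unsat w.r.t. T
   all branches close; clash {B, ¬B} at x₀
2. Hence (∀s.B ⊓ D) ⊑ (A ⊔ ¬B): entailed.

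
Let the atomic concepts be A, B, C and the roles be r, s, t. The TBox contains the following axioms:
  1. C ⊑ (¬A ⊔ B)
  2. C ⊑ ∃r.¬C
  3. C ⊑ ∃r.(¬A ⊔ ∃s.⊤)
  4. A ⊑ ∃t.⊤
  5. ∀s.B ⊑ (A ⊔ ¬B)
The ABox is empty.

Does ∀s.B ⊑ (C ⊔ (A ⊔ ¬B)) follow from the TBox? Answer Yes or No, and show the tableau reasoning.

1. ∀s.B ⊑ (C ⊔ (A ⊔ ¬B))  ⇔  (∀s.B ⊓ (¬C ⊓ (¬A ⊓ B))) unsat w.r.t. T
   all branches close; clash {B, ¬B} at x₀
2. Hence ∀s.B ⊑ (C ⊔ (A ⊔ ¬B)): entailed.

Yes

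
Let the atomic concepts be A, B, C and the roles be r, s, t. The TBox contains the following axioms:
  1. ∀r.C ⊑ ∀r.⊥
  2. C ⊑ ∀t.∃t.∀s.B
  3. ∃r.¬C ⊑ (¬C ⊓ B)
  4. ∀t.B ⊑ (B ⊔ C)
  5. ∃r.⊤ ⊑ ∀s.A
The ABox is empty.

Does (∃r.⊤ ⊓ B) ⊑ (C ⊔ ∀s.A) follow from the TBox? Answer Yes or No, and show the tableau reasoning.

1. (∃r.⊤ ⊓ B) ⊑ (C ⊔ ∀s.A)  ⇔  ((∃r.⊤ ⊓ B) ⊓ (¬C ⊓ ∃s.¬A)) unsat w.r.t. T
   all branches close; clash ⊥ at an ∃-successor
2. Hence (∃r.⊤ ⊓ B) ⊑ (C ⊔ ∀s.A): entailed.

Yes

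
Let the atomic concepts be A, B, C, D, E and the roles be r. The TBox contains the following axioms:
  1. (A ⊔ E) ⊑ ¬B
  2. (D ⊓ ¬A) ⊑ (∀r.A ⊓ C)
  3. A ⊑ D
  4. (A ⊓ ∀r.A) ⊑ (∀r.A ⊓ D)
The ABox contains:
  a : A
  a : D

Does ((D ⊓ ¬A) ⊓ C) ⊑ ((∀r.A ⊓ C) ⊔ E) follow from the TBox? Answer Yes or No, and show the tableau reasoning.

Yes

1. ((D ⊓ ¬A) ⊓ C) ⊑ ((∀r.A ⊓ C) ⊔ E)  ⇔  (((D ⊓ ¬A) ⊓ C) ⊓ ((∃r.¬A ⊔ ¬C) ⊓ ¬E)) unsat w.r.t. T
   all branches close; clash {C, ¬C} at x₀
2. Hence ((D ⊓ ¬A) ⊓ C) ⊑ ((∀r.A ⊓ C) ⊔ E): entailed.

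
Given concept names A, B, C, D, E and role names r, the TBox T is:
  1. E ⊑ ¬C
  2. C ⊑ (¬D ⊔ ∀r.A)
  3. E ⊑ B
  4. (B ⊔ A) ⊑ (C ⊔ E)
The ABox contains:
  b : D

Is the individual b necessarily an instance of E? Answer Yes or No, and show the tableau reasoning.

1. b : E?  L(b) = {D} ∪ {¬E}
   open: L(b) ⊇ {D, ¬A, ¬B, ¬C, ¬E} — b ∉ E possible
2. Hence b : E: not entailed.

No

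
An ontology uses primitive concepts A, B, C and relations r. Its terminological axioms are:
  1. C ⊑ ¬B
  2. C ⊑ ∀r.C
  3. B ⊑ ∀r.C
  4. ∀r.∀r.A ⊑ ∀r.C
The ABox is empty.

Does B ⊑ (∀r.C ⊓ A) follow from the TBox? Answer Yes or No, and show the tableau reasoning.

1. B ⊑ (∀r.C ⊓ A)  ⇔  (B ⊓ (∃r.¬C ⊔ ¬A)) unsat w.r.t. T
   apply at x₀: B⊑∀r.C
   open: L(x₀) ⊇ {B, ¬A, ¬C, ∀r.C}
2. Hence B ⊑ (∀r.C ⊓ A): not entailed.

No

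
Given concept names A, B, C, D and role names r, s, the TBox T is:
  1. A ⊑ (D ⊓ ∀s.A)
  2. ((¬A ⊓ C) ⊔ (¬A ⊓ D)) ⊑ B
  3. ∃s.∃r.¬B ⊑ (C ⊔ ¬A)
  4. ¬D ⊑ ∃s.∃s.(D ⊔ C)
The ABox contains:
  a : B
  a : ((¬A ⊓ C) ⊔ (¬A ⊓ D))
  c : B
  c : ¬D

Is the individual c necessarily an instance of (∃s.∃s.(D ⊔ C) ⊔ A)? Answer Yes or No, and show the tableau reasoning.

1. c : (∃s.∃s.(D ⊔ C) ⊔ A)?  L(c) = {B, ¬D} ∪ {(∀s.∀s.(¬D ⊓ ¬C) ⊓ ¬A)}
   clash {C, ¬C} at an ∃-successor — c ∈ (∃s.∃s.(D ⊔ C) ⊔ A)
2. Hence c : (∃s.∃s.(D ⊔ C) ⊔ A): entailed.

Yes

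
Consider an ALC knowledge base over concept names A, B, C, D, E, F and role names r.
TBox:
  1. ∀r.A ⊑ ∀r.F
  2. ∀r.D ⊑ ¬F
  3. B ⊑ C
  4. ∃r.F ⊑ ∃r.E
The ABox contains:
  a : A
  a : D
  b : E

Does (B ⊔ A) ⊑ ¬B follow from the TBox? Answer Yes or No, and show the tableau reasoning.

1. (B ⊔ A) ⊑ ¬B  ⇔  ((B ⊔ A) ⊓ B) unsat w.r.t. T
   apply at x₀: B⊑C
   open: L(x₀) ⊇ {B, C, ∀r.¬F, ∃r.¬A, ∃r.¬D} (+ ∃-successors)
2. Hence (B ⊔ A) ⊑ ¬B: not entailed.

No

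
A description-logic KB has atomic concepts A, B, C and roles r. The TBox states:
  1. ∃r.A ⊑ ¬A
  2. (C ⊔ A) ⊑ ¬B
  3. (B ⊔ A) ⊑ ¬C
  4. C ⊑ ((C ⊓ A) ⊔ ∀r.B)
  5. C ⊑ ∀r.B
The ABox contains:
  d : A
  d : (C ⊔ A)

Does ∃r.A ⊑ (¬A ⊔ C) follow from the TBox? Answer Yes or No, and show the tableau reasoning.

1. ∃r.A ⊑ (¬A ⊔ C)  ⇔  (∃r.A ⊓ (A ⊓ ¬C)) unsat w.r.t. T
   all branches close; clash {A, ¬A} at x₀
2. Hence ∃r.A ⊑ (¬A ⊔ C): entailed.

Yes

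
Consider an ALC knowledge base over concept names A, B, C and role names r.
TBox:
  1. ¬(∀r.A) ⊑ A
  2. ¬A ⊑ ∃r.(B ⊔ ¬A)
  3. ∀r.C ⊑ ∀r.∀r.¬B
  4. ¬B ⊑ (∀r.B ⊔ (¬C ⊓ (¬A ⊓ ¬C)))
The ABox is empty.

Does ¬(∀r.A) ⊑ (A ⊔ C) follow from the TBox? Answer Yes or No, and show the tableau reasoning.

1. ¬(∀r.A) ⊑ (A ⊔ C)  ⇔  (∃r.¬A ⊓ (¬A ⊓ ¬C)) unsat w.r.t. T
   all branches close; clash {A, ¬A} at x₀
2. Hence ¬(∀r.A) ⊑ (A ⊔ C): entailed.

Yes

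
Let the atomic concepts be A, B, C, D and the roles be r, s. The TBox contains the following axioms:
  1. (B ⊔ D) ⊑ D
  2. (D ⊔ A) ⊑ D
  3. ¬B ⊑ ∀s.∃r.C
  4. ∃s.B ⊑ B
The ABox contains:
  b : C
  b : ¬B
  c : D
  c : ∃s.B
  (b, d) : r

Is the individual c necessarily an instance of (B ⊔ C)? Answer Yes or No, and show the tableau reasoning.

1. c : (B ⊔ C)?  L(c) = {D, ∃s.B} ∪ {(¬B ⊓ ¬C)}
   clash {B, ¬B} at c — c ∈ (B ⊔ C)
2. Hence c : (B ⊔ C): entailed.

Yes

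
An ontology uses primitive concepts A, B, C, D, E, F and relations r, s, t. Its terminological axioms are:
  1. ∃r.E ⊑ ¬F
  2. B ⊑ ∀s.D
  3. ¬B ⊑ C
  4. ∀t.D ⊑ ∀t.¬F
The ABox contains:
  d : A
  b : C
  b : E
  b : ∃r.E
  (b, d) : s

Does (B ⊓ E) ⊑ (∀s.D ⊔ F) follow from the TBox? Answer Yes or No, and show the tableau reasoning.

1. (B ⊓ E) ⊑ (∀s.D ⊔ F)  ⇔  ((B ⊓ E) ⊓ (∃s.¬D ⊓ ¬F)) unsat w.r.t. T
   all branches close; clash {D, ¬D} at an ∃-successor
2. Hence (B ⊓ E) ⊑ (∀s.D ⊔ F): entailed.

Yes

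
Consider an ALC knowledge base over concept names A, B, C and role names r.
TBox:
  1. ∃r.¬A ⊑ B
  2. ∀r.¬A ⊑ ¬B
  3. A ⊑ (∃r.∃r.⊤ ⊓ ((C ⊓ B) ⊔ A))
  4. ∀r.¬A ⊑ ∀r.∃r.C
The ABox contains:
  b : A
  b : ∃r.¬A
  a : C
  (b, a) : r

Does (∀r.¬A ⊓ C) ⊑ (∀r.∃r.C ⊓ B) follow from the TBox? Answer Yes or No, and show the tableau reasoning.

No

1. (∀r.¬A ⊓ C) ⊑ (∀r.∃r.C ⊓ B)  ⇔  ((∀r.¬A ⊓ C) ⊓ (∃r.∀r.¬C ⊔ ¬B)) unsat w.r.t. T
   apply at x₀: ∀r.¬A⊑¬B; ∀r.¬A⊑∀r.∃r.C
   open: L(x₀) ⊇ {C, ¬A, ¬B, ∀r.A, ∀r.¬A, …}
2. Hence (∀r.¬A ⊓ C) ⊑ (∀r.∃r.C ⊓ B): not entailed.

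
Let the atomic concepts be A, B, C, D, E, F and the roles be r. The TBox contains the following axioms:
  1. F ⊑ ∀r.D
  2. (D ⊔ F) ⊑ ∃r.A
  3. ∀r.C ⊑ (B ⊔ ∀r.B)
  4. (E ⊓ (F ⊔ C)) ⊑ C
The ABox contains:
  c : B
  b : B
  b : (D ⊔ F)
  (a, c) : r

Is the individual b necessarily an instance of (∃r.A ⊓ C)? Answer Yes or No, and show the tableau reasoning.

1. b : (∃r.A ⊓ C)?  L(b) = {B, (D ⊔ F)} ∪ {(∀r.¬A ⊔ ¬C)}
   apply at b: (D ⊔ F)⊑∃r.A
   open: L(b) ⊇ {B, D, ¬C, ¬E, ¬F, …} (+ ∃-successors) — b ∉ (∃r.A ⊓ C) possible
2. Hence b : (∃r.A ⊓ C): not entailed.

No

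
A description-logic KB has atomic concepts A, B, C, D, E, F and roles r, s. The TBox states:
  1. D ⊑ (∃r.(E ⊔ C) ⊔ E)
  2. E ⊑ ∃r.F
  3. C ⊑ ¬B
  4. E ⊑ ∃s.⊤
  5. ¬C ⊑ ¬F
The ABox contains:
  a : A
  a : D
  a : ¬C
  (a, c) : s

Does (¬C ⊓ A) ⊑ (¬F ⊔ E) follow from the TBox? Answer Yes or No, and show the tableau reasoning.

Yes

1. (¬C ⊓ A) ⊑ (¬F ⊔ E)  ⇔  ((¬C ⊓ A) ⊓ (F ⊓ ¬E)) unsat w.r.t. T
   all branches close; clash {F, ¬F} at x₀
2. Hence (¬C ⊓ A) ⊑ (¬F ⊔ E): entailed.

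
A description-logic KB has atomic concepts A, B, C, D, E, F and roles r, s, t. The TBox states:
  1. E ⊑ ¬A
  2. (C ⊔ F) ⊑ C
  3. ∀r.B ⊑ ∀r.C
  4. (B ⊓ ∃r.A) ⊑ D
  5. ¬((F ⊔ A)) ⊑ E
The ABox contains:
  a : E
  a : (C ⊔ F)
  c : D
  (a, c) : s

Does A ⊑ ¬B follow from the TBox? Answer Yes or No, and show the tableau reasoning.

1. A ⊑ ¬B  ⇔  (A ⊓ B) unsat w.r.t. T
   open: L(x₀) ⊇ {A, B, ¬C, ¬E, ¬F, …} (+ ∃-successors)
2. Hence A ⊑ ¬B: not entailed.

No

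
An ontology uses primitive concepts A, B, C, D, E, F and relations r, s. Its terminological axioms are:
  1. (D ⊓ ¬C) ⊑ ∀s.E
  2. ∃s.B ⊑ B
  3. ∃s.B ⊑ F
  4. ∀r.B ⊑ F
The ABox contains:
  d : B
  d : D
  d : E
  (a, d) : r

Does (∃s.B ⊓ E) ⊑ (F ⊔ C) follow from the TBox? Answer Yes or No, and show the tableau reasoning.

1. (∃s.B ⊓ E) ⊑ (F ⊔ C)  ⇔  ((∃s.B ⊓ E) ⊓ (¬F ⊓ ¬C)) unsat w.r.t. T
   all branches close; clash {F, ¬F} at x₀
2. Hence (∃s.B ⊓ E) ⊑ (F ⊔ C): entailed.

Yes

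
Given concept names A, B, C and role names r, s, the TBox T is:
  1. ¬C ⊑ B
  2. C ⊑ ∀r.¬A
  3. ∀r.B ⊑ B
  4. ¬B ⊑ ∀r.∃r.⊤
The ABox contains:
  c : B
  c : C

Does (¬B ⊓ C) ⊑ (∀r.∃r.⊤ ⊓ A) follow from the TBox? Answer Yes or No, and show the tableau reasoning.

1. (¬B ⊓ C) ⊑ (∀r.∃r.⊤ ⊓ A)  ⇔  ((¬B ⊓ C) ⊓ (∃r.∀r.⊥ ⊔ ¬A)) unsat w.r.t. T
   apply at x₀: C⊑∀r.¬A; ¬B⊑∀r.∃r.⊤
   open: L(x₀) ⊇ {C, ¬A, ¬B, ∀r.¬A, ∀r.∃r.⊤, …} (+ ∃-successors)
2. Hence (¬B ⊓ C) ⊑ (∀r.∃r.⊤ ⊓ A): not entailed.

No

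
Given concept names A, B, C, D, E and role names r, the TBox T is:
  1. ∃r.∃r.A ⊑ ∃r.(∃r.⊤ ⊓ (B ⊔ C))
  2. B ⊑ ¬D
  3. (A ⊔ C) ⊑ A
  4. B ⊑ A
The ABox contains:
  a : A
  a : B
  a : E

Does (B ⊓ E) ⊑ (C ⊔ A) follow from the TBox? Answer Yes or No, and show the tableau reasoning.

Yes

1. (B ⊓ E) ⊑ (C ⊔ A)  ⇔  ((B ⊓ E) ⊓ (¬C ⊓ ¬A)) unsat w.r.t. T
   all branches close; clash {A, ¬A} at x₀
2. Hence (B ⊓ E) ⊑ (C ⊔ A): entailed.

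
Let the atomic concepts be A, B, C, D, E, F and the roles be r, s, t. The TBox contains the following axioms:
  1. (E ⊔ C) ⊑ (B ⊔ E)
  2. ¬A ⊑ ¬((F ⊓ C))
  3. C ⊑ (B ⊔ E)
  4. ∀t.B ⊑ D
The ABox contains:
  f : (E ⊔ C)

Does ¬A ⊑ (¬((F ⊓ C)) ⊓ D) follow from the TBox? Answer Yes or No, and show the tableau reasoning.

1. ¬A ⊑ (¬((F ⊓ C)) ⊓ D)  ⇔  (¬A ⊓ ((F ⊓ C) ⊔ ¬D)) unsat w.r.t. T
   apply at x₀: ¬A⊑¬((F ⊓ C))
   open: L(x₀) ⊇ {¬A, ¬C, ¬D, ¬E, ∃t.¬B} (+ ∃-successors)
2. Hence ¬A ⊑ (¬((F ⊓ C)) ⊓ D): not entailed.

No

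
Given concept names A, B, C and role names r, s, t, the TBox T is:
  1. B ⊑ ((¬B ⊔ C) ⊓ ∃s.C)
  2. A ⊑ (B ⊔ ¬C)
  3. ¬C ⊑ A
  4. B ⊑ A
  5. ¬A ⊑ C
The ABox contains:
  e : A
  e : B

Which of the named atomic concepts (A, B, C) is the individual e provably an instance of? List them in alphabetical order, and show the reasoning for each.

{A, B, C}

1. e : A?  L(e) = {A, B} ∪ {¬A}
   clash {A, ¬A} at e — e ∈ A
2. e : B?  L(e) = {A, B} ∪ {¬B}
   clash {B, ¬B} at e — e ∈ B
3. e : C?  L(e) = {A, B} ∪ {¬C}
   clash {C, ¬C} at e — e ∈ C
4. Entailed for e: {A, B, C}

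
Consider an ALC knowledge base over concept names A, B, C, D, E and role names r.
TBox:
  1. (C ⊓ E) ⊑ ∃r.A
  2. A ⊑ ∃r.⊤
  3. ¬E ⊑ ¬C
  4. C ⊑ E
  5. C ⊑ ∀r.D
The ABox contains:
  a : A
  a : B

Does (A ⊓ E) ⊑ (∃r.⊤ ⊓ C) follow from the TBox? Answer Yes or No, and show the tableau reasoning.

No

1. (A ⊓ E) ⊑ (∃r.⊤ ⊓ C)  ⇔  ((A ⊓ E) ⊓ (∀r.⊥ ⊔ ¬C)) unsat w.r.t. T
   apply at x₀: A⊑∃r.⊤
   open: L(x₀) ⊇ {A, E, ¬C, ∃r.⊤} (+ ∃-successors)
2. Hence (A ⊓ E) ⊑ (∃r.⊤ ⊓ C): not entailed.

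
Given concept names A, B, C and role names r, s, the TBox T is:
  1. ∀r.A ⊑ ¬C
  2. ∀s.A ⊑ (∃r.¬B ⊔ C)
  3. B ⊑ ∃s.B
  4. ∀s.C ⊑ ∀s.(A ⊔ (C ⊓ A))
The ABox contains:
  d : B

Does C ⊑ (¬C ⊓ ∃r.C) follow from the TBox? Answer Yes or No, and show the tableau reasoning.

No

1. C ⊑ (¬C ⊓ ∃r.C)  ⇔  (C ⊓ (C ⊔ ∀r.¬C)) unsat w.r.t. T
   open: L(x₀) ⊇ {C, ¬B, ∃r.¬A, ∃s.¬A, ∃s.¬C} (+ ∃-successors)
2. Hence C ⊑ (¬C ⊓ ∃r.C): not entailed.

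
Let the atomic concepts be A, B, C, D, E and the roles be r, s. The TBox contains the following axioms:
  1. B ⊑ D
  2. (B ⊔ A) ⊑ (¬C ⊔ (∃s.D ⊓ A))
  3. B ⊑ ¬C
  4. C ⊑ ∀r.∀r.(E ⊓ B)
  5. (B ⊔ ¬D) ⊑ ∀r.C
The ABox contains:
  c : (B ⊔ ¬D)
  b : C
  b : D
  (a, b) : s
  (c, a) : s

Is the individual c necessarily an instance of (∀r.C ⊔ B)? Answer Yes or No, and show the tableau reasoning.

Yes

1. c : (∀r.C ⊔ B)?  L(c) = {(B ⊔ ¬D)} ∪ {(∃r.¬C ⊓ ¬B)}
   clash {C, ¬C} at an ∃-successor — c ∈ (∀r.C ⊔ B)
2. Hence c : (∀r.C ⊔ B): entailed.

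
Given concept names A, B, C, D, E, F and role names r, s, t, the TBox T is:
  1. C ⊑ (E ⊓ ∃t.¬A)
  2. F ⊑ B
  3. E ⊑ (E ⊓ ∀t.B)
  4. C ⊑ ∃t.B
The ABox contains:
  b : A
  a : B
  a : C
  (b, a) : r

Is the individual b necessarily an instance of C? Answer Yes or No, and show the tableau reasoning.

1. b : C?  L(b) = {A} ∪ {¬C}
   open: L(b) ⊇ {A, ¬C, ¬E, ¬F} — b ∉ C possible
2. Hence b : C: not entailed.

No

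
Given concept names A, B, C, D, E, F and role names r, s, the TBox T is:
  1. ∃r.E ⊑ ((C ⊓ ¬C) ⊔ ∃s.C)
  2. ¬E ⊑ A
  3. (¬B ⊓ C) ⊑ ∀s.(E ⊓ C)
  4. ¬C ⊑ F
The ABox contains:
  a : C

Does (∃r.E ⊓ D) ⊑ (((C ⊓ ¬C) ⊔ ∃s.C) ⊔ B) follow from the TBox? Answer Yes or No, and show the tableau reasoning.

1. (∃r.E ⊓ D) ⊑ (((C ⊓ ¬C) ⊔ ∃s.C) ⊔ B)  ⇔  ((∃r.E ⊓ D) ⊓ (((¬C ⊔ C) ⊓ ∀s.¬C) ⊓ ¬B)) unsat w.r.t. T
   all branches close; clash {C, ¬C} at an ∃-successor
2. Hence (∃r.E ⊓ D) ⊑ (((C ⊓ ¬C) ⊔ ∃s.C) ⊔ B): entailed.

Yes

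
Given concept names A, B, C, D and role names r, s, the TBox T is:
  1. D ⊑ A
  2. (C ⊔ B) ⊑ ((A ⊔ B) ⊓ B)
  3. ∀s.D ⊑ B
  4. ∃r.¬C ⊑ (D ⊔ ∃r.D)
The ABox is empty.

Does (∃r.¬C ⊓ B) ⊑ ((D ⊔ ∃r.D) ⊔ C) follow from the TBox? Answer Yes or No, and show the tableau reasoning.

1. (∃r.¬C ⊓ B) ⊑ ((D ⊔ ∃r.D) ⊔ C)  ⇔  ((∃r.¬C ⊓ B) ⊓ ((¬D ⊓ ∀r.¬D) ⊓ ¬C)) unsat w.r.t. T
   all branches close; clash {D, ¬D} at an ∃-successor
2. Hence (∃r.¬C ⊓ B) ⊑ ((D ⊔ ∃r.D) ⊔ C): entailed.

Yes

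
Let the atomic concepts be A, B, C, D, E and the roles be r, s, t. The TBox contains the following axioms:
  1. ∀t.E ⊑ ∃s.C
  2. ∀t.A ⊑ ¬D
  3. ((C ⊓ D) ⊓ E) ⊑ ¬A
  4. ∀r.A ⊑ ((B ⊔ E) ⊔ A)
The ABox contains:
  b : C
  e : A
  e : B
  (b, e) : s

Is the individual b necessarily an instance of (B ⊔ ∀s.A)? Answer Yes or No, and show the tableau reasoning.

No

1. b : (B ⊔ ∀s.A)?  L(b) = {C} ∪ {(¬B ⊓ ∃s.¬A)}
   open: L(b) ⊇ {C, ¬B, ¬D, ∃r.¬A, ∃s.¬A, …} (+ ∃-successors) — b ∉ (B ⊔ ∀s.A) possible
2. Hence b : (B ⊔ ∀s.A): not entailed.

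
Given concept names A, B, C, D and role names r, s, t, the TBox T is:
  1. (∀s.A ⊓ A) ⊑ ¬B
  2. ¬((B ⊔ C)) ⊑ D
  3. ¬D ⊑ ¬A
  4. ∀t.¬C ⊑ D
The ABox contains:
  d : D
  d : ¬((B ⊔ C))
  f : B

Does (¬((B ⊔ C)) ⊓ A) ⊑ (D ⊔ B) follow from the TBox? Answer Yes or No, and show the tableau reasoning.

1. (¬((B ⊔ C)) ⊓ A) ⊑ (D ⊔ B)  ⇔  (((¬B ⊓ ¬C) ⊓ A) ⊓ (¬D ⊓ ¬B)) unsat w.r.t. T
   all branches close; clash {D, ¬D} at x₀
2. Hence (¬((B ⊔ C)) ⊓ A) ⊑ (D ⊔ B): entailed.

Yes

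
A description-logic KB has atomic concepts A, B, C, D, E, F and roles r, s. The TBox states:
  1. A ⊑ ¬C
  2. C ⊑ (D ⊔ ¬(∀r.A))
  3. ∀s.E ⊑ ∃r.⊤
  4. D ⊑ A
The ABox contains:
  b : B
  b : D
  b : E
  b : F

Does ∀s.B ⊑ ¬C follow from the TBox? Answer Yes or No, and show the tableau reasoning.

No

1. ∀s.B ⊑ ¬C  ⇔  (∀s.B ⊓ C) unsat w.r.t. T
   apply at x₀: C⊑(D ⊔ ¬(∀r.A))
   open: L(x₀) ⊇ {C, ¬A, ¬D, ∀s.B, ∃r.¬A, …} (+ ∃-successors)
2. Hence ∀s.B ⊑ ¬C: not entailed.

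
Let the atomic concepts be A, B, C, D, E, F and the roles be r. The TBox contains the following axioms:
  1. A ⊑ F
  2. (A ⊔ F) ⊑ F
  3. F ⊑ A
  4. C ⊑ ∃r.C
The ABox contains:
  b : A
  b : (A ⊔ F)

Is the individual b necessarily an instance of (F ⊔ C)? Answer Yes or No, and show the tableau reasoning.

1. b : (F ⊔ C)?  L(b) = {A, (A ⊔ F)} ∪ {(¬F ⊓ ¬C)}
   clash {F, ¬F} at b — b ∈ (F ⊔ C)
2. Hence b : (F ⊔ C): entailed.

Yes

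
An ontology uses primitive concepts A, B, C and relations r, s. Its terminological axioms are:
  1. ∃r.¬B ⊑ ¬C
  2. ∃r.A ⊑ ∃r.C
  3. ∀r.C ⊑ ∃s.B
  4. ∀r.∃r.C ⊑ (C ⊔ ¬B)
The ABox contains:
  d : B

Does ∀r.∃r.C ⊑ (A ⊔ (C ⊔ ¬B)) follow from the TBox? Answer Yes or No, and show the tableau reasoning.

Yes

1. ∀r.∃r.C ⊑ (A ⊔ (C ⊔ ¬B))  ⇔  (∀r.∃r.C ⊓ (¬A ⊓ (¬C ⊓ B))) unsat w.r.t. T
   all branches close; clash {B, ¬B} at x₀
2. Hence ∀r.∃r.C ⊑ (A ⊔ (C ⊔ ¬B)): entailed.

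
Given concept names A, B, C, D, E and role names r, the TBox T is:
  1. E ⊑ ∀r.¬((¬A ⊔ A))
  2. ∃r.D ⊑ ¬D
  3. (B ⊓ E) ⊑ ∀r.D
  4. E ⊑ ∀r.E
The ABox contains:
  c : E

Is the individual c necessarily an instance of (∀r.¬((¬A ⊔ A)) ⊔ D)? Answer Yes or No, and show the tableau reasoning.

1. c : (∀r.¬((¬A ⊔ A)) ⊔ D)?  L(c) = {E} ∪ {(∃r.(¬A ⊔ A) ⊓ ¬D)}
   clash {A, ¬A} at an ∃-successor — c ∈ (∀r.¬((¬A ⊔ A)) ⊔ D)
2. Hence c : (∀r.¬((¬A ⊔ A)) ⊔ D): entailed.

Yes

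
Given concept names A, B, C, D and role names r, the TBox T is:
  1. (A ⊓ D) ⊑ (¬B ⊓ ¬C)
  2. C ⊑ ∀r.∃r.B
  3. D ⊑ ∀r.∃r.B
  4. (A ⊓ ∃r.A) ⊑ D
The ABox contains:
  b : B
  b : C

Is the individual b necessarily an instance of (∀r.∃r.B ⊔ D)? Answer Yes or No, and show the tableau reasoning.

Yes

1. b : (∀r.∃r.B ⊔ D)?  L(b) = {B, C} ∪ {(∃r.∀r.¬B ⊓ ¬D)}
   clash {B, ¬B} at b — b ∈ (∀r.∃r.B ⊔ D)
2. Hence b : (∀r.∃r.B ⊔ D): entailed.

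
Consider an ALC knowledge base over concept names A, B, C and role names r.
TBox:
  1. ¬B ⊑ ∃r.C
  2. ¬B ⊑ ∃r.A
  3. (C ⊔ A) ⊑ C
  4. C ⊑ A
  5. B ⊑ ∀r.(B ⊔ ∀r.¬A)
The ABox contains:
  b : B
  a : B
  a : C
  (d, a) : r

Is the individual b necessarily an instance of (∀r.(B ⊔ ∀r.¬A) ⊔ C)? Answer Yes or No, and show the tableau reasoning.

Yes

1. b : (∀r.(B ⊔ ∀r.¬A) ⊔ C)?  L(b) = {B} ∪ {(∃r.(¬B ⊓ ∃r.A) ⊓ ¬C)}
   clash {C, ¬C} at b — b ∈ (∀r.(B ⊔ ∀r.¬A) ⊔ C)
2. Hence b : (∀r.(B ⊔ ∀r.¬A) ⊔ C): entailed.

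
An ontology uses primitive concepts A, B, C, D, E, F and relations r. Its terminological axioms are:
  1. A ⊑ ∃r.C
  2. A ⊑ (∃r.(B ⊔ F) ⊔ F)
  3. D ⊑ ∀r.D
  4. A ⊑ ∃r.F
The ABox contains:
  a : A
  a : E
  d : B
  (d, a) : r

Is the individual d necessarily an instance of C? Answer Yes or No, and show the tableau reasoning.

No

1. d : C?  L(d) = {B} ∪ {¬C}
   open: L(d) ⊇ {B, ¬A, ¬C, ¬D} — d ∉ C possible
2. Hence d : C: not entailed.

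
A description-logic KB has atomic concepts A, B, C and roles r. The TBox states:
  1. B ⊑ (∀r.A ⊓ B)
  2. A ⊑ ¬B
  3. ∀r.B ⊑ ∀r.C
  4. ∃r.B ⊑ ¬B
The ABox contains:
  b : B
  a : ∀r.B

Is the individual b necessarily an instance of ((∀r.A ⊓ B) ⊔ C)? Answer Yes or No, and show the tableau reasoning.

Yes

1. b : ((∀r.A ⊓ B) ⊔ C)?  L(b) = {B} ∪ {((∃r.¬A ⊔ ¬B) ⊓ ¬C)}
   clash {B, ¬B} at b — b ∈ ((∀r.A ⊓ B) ⊔ C)
2. Hence b : ((∀r.A ⊓ B) ⊔ C): entailed.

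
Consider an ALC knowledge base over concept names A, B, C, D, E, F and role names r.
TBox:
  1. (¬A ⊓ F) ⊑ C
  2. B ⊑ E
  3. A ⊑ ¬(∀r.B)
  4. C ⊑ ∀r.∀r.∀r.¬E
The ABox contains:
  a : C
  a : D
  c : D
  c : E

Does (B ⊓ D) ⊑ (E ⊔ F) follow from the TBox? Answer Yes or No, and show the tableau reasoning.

1. (B ⊓ D) ⊑ (E ⊔ F)  ⇔  ((B ⊓ D) ⊓ (¬E ⊓ ¬F)) unsat w.r.t. T
   all branches close; clash {E, ¬E} at x₀
2. Hence (B ⊓ D) ⊑ (E ⊔ F): entailed.

Yes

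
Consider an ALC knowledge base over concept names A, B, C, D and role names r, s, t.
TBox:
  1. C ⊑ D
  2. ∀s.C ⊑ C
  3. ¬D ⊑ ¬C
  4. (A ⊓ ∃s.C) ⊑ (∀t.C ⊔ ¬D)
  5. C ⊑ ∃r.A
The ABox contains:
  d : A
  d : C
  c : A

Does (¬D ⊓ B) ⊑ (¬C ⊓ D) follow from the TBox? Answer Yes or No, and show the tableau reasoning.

1. (¬D ⊓ B) ⊑ (¬C ⊓ D)  ⇔  ((¬D ⊓ B) ⊓ (C ⊔ ¬D)) unsat w.r.t. T
   apply at x₀: ¬D⊑¬C
   open: L(x₀) ⊇ {B, ¬A, ¬C, ¬D, ∃s.¬C} (+ ∃-successors)
2. Hence (¬D ⊓ B) ⊑ (¬C ⊓ D): not entailed.

No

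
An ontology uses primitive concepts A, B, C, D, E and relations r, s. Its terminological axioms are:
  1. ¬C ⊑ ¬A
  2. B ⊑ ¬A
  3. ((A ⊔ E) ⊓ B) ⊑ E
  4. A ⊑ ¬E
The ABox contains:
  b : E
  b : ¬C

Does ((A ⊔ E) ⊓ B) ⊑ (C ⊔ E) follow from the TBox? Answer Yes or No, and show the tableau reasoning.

1. ((A ⊔ E) ⊓ B) ⊑ (C ⊔ E)  ⇔  (((A ⊔ E) ⊓ B) ⊓ (¬C ⊓ ¬E)) unsat w.r.t. T
   all branches close; clash {E, ¬E} at x₀
2. Hence ((A ⊔ E) ⊓ B) ⊑ (C ⊔ E): entailed.

Yes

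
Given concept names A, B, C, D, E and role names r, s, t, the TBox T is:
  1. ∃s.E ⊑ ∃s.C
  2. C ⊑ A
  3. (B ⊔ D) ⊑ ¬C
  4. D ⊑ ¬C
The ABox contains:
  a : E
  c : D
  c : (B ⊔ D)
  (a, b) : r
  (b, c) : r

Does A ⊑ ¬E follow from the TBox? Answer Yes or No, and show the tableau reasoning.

1. A ⊑ ¬E  ⇔  (A ⊓ E) unsat w.r.t. T
   open: L(x₀) ⊇ {A, E, ¬B, ¬D, ∀s.¬E}
2. Hence A ⊑ ¬E: not entailed.

No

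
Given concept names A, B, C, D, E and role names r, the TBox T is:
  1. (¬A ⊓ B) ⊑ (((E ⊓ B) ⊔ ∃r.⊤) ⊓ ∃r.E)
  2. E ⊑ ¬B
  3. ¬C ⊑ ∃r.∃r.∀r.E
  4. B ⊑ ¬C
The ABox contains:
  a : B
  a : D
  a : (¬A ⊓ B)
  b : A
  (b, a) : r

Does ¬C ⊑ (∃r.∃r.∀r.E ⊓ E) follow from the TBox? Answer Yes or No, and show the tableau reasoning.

No

1. ¬C ⊑ (∃r.∃r.∀r.E ⊓ E)  ⇔  (¬C ⊓ (∀r.∀r.∃r.¬E ⊔ ¬E)) unsat w.r.t. T
   apply at x₀: ¬C⊑∃r.∃r.∀r.E
   open: L(x₀) ⊇ {A, ¬C, ¬E, ∃r.∃r.∀r.E} (+ ∃-successors)
2. Hence ¬C ⊑ (∃r.∃r.∀r.E ⊓ E): not entailed.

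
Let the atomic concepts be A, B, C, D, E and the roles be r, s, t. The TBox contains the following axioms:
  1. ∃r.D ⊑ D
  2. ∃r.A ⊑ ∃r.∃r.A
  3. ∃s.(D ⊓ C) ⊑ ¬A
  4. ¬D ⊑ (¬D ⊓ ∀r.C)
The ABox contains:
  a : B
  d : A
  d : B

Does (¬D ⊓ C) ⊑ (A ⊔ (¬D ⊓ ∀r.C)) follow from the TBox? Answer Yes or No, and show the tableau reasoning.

1. (¬D ⊓ C) ⊑ (A ⊔ (¬D ⊓ ∀r.C))  ⇔  ((¬D ⊓ C) ⊓ (¬A ⊓ (D ⊔ ∃r.¬C))) unsat w.r.t. T
   all branches close; clash {D, ¬D} at x₀
2. Hence (¬D ⊓ C) ⊑ (A ⊔ (¬D ⊓ ∀r.C)): entailed.

Yes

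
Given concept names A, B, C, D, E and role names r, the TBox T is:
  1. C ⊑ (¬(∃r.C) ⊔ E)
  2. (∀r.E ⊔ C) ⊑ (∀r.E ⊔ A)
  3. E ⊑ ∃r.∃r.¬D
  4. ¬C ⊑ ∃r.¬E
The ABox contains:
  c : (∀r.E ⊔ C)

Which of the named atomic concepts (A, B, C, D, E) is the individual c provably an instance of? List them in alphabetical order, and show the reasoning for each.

{C}

1. c : A?  L(c) = {(∀r.E ⊔ C)} ∪ {¬A}
   apply at c: (∀r.E ⊔ C)⊑(∀r.E ⊔ A)
   open: L(c) ⊇ {C, ¬A, ¬E, ∀r.E, ∀r.¬C} — c ∉ A possible
2. c : B?  L(c) = {(∀r.E ⊔ C)} ∪ {¬B}
   apply at c: (∀r.E ⊔ C)⊑(∀r.E ⊔ A)
   open: L(c) ⊇ {C, ¬B, ¬E, ∀r.E, ∀r.¬C} — c ∉ B possible
3. c : C?  L(c) = {(∀r.E ⊔ C)} ∪ {¬C}
   clash {C, ¬C} at c — c ∈ C
4. c : D?  L(c) = {(∀r.E ⊔ C)} ∪ {¬D}
   apply at c: (∀r.E ⊔ C)⊑(∀r.E ⊔ A)
   open: L(c) ⊇ {C, ¬D, ¬E, ∀r.E, ∀r.¬C} — c ∉ D possible
5. c : E?  L(c) = {(∀r.E ⊔ C)} ∪ {¬E}
   apply at c: (∀r.E ⊔ C)⊑(∀r.E ⊔ A)
   open: L(c) ⊇ {C, ¬E, ∀r.E, ∀r.¬C} — c ∉ E possible
6. Entailed for c: {C}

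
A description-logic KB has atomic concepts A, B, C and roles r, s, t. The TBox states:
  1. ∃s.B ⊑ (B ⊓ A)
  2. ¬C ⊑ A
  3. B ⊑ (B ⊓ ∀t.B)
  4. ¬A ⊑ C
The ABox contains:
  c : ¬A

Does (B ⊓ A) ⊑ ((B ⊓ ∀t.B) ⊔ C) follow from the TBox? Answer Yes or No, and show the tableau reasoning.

Yes

1. (B ⊓ A) ⊑ ((B ⊓ ∀t.B) ⊔ C)  ⇔  ((B ⊓ A) ⊓ ((¬B ⊔ ∃t.¬B) ⊓ ¬C)) unsat w.r.t. T
   all branches close; clash {B, ¬B} at an ∃-successor
2. Hence (B ⊓ A) ⊑ ((B ⊓ ∀t.B) ⊔ C): entailed.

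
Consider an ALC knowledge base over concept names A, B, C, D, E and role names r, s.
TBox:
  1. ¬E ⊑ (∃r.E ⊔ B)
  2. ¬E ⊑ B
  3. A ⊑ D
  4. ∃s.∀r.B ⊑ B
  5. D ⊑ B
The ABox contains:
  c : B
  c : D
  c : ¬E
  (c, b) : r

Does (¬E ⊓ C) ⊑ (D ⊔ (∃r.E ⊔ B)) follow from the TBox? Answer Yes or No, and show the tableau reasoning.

Yes

1. (¬E ⊓ C) ⊑ (D ⊔ (∃r.E ⊔ B))  ⇔  ((¬E ⊓ C) ⊓ (¬D ⊓ (∀r.¬E ⊓ ¬B))) unsat w.r.t. T
   all branches close; clash {B, ¬B} at x₀
2. Hence (¬E ⊓ C) ⊑ (D ⊔ (∃r.E ⊔ B)): entailed.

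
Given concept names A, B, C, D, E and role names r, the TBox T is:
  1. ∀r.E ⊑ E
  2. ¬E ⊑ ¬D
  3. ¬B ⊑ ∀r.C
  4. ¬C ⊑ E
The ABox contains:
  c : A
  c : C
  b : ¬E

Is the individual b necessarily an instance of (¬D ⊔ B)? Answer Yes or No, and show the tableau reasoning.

1. b : (¬D ⊔ B)?  L(b) = {¬E} ∪ {(D ⊓ ¬B)}
   clash {E, ¬E} at b — b ∈ (¬D ⊔ B)
2. Hence b : (¬D ⊔ B): entailed.

Yes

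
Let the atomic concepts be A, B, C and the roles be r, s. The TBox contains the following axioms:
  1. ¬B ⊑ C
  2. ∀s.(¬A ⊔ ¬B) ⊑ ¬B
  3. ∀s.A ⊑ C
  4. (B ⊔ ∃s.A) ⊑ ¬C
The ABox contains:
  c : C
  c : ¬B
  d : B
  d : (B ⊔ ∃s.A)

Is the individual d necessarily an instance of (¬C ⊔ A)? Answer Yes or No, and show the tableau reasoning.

Yes

1. d : (¬C ⊔ A)?  L(d) = {B, (B ⊔ ∃s.A)} ∪ {(C ⊓ ¬A)}
   clash {B, ¬B} at d — d ∈ (¬C ⊔ A)
2. Hence d : (¬C ⊔ A): entailed.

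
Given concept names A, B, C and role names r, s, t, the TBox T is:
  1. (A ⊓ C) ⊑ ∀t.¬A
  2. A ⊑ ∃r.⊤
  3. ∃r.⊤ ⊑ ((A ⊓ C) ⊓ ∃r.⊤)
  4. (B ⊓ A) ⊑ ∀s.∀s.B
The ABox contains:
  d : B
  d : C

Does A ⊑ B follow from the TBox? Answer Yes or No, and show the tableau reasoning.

1. A ⊑ B  ⇔  (A ⊓ ¬B) unsat w.r.t. T
   apply at x₀: A⊑∃r.⊤
   open: L(x₀) ⊇ {A, C, ¬B, ∀t.¬A, ∃r.⊤} (+ ∃-successors)
2. Hence A ⊑ B: not entailed.

No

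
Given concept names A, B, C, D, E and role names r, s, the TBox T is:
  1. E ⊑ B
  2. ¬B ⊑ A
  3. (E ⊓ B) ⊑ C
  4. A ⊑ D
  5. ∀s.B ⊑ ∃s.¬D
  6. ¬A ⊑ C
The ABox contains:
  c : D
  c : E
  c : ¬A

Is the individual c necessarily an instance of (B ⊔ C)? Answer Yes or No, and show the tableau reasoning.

Yes

1. c : (B ⊔ C)?  L(c) = {D, E, ¬A} ∪ {(¬B ⊓ ¬C)}
   clash {C, ¬C} at c — c ∈ (B ⊔ C)
2. Hence c : (B ⊔ C): entailed.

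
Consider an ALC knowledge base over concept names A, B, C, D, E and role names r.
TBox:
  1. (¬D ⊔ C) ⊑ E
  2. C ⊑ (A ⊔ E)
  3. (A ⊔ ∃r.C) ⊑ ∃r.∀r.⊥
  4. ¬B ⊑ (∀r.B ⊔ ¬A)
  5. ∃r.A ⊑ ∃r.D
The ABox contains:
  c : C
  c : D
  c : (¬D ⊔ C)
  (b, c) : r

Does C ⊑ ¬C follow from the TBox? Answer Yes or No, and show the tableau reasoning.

1. C ⊑ ¬C  ⇔  (C ⊓ C) unsat w.r.t. T
   apply at x₀: C⊑(A ⊔ E)
   open: L(x₀) ⊇ {A, B, C, E, ∀r.¬A, …} (+ ∃-successors)
2. Hence C ⊑ ¬C: not entailed.

No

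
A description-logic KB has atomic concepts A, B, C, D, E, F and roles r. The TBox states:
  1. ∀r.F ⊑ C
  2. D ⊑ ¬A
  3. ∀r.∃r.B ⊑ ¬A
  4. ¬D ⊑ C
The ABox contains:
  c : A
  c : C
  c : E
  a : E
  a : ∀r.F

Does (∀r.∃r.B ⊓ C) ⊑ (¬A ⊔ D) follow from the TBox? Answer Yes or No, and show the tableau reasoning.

Yes

1. (∀r.∃r.B ⊓ C) ⊑ (¬A ⊔ D)  ⇔  ((∀r.∃r.B ⊓ C) ⊓ (A ⊓ ¬D)) unsat w.r.t. T
   all branches close; clash {A, ¬A} at x₀
2. Hence (∀r.∃r.B ⊓ C) ⊑ (¬A ⊔ D): entailed.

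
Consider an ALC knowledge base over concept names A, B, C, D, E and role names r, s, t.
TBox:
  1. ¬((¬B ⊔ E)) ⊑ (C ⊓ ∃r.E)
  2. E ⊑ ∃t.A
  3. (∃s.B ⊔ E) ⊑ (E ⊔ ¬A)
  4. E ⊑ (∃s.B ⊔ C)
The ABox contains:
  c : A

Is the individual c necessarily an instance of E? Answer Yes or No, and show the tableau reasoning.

No

1. c : E?  L(c) = {A} ∪ {¬E}
   open: L(c) ⊇ {A, ¬B, ¬E, ∀s.¬B} — c ∉ E possible
2. Hence c : E: not entailed.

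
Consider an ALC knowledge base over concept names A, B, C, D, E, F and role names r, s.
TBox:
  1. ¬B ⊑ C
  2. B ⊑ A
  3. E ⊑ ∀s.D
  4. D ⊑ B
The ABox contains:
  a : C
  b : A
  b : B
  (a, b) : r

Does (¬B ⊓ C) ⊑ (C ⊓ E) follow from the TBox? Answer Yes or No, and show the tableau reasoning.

No

1. (¬B ⊓ C) ⊑ (C ⊓ E)  ⇔  ((¬B ⊓ C) ⊓ (¬C ⊔ ¬E)) unsat w.r.t. T
   open: L(x₀) ⊇ {C, ¬B, ¬D, ¬E}
2. Hence (¬B ⊓ C) ⊑ (C ⊓ E): not entailed.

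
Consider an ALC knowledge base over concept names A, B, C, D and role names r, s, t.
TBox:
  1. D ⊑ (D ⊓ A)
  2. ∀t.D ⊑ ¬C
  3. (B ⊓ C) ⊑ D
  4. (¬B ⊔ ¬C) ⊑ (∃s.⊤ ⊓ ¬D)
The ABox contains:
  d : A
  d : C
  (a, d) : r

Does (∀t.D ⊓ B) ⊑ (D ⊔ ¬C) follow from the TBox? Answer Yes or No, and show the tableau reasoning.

Yes

1. (∀t.D ⊓ B) ⊑ (D ⊔ ¬C)  ⇔  ((∀t.D ⊓ B) ⊓ (¬D ⊓ C)) unsat w.r.t. T
   all branches close; clash {D, ¬D} at x₀
2. Hence (∀t.D ⊓ B) ⊑ (D ⊔ ¬C): entailed.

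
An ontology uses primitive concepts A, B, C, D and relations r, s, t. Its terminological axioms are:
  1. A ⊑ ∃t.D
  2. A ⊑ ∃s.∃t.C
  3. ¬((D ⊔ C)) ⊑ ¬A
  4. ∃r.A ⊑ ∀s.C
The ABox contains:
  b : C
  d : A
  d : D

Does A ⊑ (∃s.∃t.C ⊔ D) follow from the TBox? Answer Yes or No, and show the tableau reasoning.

Yes

1. A ⊑ (∃s.∃t.C ⊔ D)  ⇔  (A ⊓ (∀s.∀t.¬C ⊓ ¬D)) unsat w.r.t. T
   all branches close; clash {A, ¬A} at x₀
2. Hence A ⊑ (∃s.∃t.C ⊔ D): entailed.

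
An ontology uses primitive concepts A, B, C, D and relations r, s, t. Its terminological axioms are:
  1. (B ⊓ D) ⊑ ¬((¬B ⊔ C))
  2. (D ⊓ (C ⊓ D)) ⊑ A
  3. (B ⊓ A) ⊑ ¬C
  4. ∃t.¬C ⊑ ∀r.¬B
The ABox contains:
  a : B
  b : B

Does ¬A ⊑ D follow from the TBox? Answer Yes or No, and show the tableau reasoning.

1. ¬A ⊑ D  ⇔  (¬A ⊓ ¬D) unsat w.r.t. T
   open: L(x₀) ⊇ {¬A, ¬D, ∀t.C}
2. Hence ¬A ⊑ D: not entailed.

No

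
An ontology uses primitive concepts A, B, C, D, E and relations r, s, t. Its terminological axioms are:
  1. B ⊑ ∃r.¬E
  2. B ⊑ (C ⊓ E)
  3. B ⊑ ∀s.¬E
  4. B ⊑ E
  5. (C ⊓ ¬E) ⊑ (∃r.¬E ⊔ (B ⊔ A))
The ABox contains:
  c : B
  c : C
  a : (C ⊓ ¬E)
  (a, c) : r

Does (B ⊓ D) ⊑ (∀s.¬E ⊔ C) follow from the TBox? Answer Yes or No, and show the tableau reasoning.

1. (B ⊓ D) ⊑ (∀s.¬E ⊔ C)  ⇔  ((B ⊓ D) ⊓ (∃s.E ⊓ ¬C)) unsat w.r.t. T
   all branches close; clash {C, ¬C} at x₀
2. Hence (B ⊓ D) ⊑ (∀s.¬E ⊔ C): entailed.

Yes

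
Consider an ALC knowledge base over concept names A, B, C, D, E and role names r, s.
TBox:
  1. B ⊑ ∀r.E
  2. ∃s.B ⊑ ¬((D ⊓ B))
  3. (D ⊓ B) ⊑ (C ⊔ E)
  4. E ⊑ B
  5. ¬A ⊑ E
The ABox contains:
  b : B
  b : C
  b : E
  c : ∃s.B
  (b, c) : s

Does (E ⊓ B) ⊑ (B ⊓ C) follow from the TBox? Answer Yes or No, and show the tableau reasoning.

No

1. (E ⊓ B) ⊑ (B ⊓ C)  ⇔  ((E ⊓ B) ⊓ (¬B ⊔ ¬C)) unsat w.r.t. T
   apply at x₀: B⊑∀r.E
   open: L(x₀) ⊇ {B, E, ¬C, ¬D, ∀r.E}
2. Hence (E ⊓ B) ⊑ (B ⊓ C): not entailed.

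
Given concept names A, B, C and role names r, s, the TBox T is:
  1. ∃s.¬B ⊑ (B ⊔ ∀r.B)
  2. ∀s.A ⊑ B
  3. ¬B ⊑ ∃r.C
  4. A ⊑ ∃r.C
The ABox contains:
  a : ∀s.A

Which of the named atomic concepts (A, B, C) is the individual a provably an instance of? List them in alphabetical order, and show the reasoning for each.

{B}

1. a : A?  L(a) = {∀s.A} ∪ {¬A}
   apply at a: ∀s.A⊑B
   open: L(a) ⊇ {B, ¬A, ∀s.A, ∀s.B} — a ∉ A possible
2. a : B?  L(a) = {∀s.A} ∪ {¬B}
   clash {B, ¬B} at a — a ∈ B
3. a : C?  L(a) = {∀s.A} ∪ {¬C}
   apply at a: ∀s.A⊑B
   open: L(a) ⊇ {B, ¬A, ¬C, ∀s.A, ∀s.B} — a ∉ C possible
4. Entailed for a: {B}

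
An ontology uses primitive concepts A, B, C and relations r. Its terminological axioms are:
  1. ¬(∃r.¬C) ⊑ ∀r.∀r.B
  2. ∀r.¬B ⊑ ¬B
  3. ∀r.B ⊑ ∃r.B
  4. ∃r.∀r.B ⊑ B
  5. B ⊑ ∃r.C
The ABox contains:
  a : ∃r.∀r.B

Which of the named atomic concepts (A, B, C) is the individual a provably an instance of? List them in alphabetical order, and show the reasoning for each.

{B}

1. a : A?  L(a) = {∃r.∀r.B} ∪ {¬A}
   apply at a: ∃r.∀r.B⊑B
   open: L(a) ⊇ {B, ¬A, ∃r.B, ∃r.C, ∃r.¬C, …} (+ ∃-successors) — a ∉ A possible
2. a : B?  L(a) = {∃r.∀r.B} ∪ {¬B}
   clash {B, ¬B} at a — a ∈ B
3. a : C?  L(a) = {∃r.∀r.B} ∪ {¬C}
   apply at a: ∃r.∀r.B⊑B
   open: L(a) ⊇ {B, ¬C, ∃r.B, ∃r.C, ∃r.¬C, …} (+ ∃-successors) — a ∉ C possible
4. Entailed for a: {B}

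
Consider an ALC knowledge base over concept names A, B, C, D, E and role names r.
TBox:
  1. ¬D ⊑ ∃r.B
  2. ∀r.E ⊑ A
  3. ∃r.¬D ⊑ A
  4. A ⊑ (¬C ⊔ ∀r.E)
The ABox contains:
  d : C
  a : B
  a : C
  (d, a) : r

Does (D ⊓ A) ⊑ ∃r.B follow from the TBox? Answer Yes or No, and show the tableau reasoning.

1. (D ⊓ A) ⊑ ∃r.B  ⇔  ((D ⊓ A) ⊓ ∀r.¬B) unsat w.r.t. T
   apply at x₀: A⊑(¬C ⊔ ∀r.E)
   open: L(x₀) ⊇ {A, D, ¬C, ∀r.¬B}
2. Hence (D ⊓ A) ⊑ ∃r.B: not entailed.

No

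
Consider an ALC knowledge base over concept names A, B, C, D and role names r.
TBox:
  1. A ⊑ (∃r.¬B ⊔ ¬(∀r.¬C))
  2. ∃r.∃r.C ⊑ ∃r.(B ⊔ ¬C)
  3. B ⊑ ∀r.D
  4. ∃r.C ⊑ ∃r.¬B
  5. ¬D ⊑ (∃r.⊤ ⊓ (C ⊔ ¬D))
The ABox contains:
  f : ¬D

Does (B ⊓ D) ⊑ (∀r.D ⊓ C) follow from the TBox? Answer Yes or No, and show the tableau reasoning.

1. (B ⊓ D) ⊑ (∀r.D ⊓ C)  ⇔  ((B ⊓ D) ⊓ (∃r.¬D ⊔ ¬C)) unsat w.r.t. T
   apply at x₀: B⊑∀r.D
   open: L(x₀) ⊇ {B, D, ¬A, ¬C, ∀r.D, …}
2. Hence (B ⊓ D) ⊑ (∀r.D ⊓ C): not entailed.

No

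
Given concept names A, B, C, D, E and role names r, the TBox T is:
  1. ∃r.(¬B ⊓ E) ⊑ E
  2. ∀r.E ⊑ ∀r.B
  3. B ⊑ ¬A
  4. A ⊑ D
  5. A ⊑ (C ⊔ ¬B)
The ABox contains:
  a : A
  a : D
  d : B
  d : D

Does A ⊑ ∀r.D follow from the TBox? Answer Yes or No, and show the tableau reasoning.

No

1. A ⊑ ∀r.D  ⇔  (A ⊓ ∃r.¬D) unsat w.r.t. T
   apply at x₀: A⊑D; A⊑(C ⊔ ¬B)
   open: L(x₀) ⊇ {A, D, ¬B, ∀r.(B ⊔ ¬E), ∃r.¬D, …} (+ ∃-successors)
2. Hence A ⊑ ∀r.D: not entailed.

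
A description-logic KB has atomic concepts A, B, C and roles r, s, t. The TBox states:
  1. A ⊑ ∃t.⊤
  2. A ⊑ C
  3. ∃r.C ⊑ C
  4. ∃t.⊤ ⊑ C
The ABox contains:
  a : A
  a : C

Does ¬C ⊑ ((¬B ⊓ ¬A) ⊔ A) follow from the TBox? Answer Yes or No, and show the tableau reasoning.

No

1. ¬C ⊑ ((¬B ⊓ ¬A) ⊔ A)  ⇔  (¬C ⊓ ((B ⊔ A) ⊓ ¬A)) unsat w.r.t. T
   open: L(x₀) ⊇ {B, ¬A, ¬C, ∀r.¬C, ∀t.⊥}
2. Hence ¬C ⊑ ((¬B ⊓ ¬A) ⊔ A): not entailed.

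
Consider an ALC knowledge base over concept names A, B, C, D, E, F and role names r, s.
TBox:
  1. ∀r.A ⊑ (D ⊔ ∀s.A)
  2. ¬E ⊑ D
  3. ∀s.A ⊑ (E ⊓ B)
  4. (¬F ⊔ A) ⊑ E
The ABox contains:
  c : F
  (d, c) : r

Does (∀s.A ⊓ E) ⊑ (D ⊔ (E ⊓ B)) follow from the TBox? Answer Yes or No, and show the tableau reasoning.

Yes

1. (∀s.A ⊓ E) ⊑ (D ⊔ (E ⊓ B))  ⇔  ((∀s.A ⊓ E) ⊓ (¬D ⊓ (¬E ⊔ ¬B))) unsat w.r.t. T
   all branches close; clash {B, ¬B} at x₀
2. Hence (∀s.A ⊓ E) ⊑ (D ⊔ (E ⊓ B)): entailed.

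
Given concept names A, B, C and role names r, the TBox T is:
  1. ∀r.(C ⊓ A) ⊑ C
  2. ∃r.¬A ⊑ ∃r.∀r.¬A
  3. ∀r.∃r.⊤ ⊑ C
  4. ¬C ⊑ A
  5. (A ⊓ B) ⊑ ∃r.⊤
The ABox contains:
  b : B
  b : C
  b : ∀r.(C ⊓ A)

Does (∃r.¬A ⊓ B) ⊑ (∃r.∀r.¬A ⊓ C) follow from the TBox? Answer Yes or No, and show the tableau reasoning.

No

1. (∃r.¬A ⊓ B) ⊑ (∃r.∀r.¬A ⊓ C)  ⇔  ((∃r.¬A ⊓ B) ⊓ (∀r.∃r.A ⊔ ¬C)) unsat w.r.t. T
   apply at x₀: ∃r.¬A⊑∃r.∀r.¬A
   open: L(x₀) ⊇ {A, B, ¬C, ∃r.(¬C ⊔ ¬A), ∃r.¬A, …} (+ ∃-successors)
2. Hence (∃r.¬A ⊓ B) ⊑ (∃r.∀r.¬A ⊓ C): not entailed.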